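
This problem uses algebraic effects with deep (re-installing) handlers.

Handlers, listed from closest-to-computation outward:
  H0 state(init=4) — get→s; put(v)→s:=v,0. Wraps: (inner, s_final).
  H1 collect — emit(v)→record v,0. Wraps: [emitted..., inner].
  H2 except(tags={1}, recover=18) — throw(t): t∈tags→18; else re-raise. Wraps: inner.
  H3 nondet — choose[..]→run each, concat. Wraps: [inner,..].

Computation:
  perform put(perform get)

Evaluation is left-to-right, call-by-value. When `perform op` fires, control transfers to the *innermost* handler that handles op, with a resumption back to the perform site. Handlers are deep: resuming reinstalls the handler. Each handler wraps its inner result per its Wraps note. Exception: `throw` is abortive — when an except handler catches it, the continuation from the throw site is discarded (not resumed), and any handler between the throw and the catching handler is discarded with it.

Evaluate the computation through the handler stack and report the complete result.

Answer: [[(0, 4)]]

Step-by-step:
get @ H0 ⇒ 4
put(4) @ H0 ⇒ s:=4
H0 returns (0, 4)
H1 returns [(0, 4)]
H2 returns [(0, 4)]
H3 returns [[(0, 4)]]
= [[(0, 4)]]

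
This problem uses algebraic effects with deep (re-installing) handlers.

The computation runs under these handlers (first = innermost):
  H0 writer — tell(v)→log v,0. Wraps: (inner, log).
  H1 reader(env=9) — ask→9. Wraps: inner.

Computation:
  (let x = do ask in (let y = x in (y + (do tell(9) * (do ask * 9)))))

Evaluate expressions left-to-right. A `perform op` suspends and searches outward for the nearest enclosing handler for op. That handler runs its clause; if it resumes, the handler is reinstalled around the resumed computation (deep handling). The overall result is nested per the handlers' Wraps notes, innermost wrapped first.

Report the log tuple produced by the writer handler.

Step-by-step:
ask @ H1 ⇒ 9
tell(9) @ H0 ⇒ log+=9
ask @ H1 ⇒ 9
H0 returns (9, (9))
H1 returns (9, (9))
= (9, (9))

Answer: (9)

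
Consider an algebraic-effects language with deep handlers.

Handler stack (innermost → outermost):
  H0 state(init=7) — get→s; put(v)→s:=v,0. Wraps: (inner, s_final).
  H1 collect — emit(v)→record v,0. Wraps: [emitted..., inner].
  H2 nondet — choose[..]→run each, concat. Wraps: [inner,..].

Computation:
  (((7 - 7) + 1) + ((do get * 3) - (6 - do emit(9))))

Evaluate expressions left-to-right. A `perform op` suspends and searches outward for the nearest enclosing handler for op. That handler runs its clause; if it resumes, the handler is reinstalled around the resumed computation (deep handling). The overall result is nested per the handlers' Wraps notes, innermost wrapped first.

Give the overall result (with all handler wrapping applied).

Answer: [[9, (16, 7)]]

Step-by-step:
get @ H0 ⇒ 7
emit(9) @ H1 ⇒ out+=9
H0 returns (16, 7)
H1 returns [9, (16, 7)]
H2 returns [[9, (16, 7)]]
= [[9, (16, 7)]]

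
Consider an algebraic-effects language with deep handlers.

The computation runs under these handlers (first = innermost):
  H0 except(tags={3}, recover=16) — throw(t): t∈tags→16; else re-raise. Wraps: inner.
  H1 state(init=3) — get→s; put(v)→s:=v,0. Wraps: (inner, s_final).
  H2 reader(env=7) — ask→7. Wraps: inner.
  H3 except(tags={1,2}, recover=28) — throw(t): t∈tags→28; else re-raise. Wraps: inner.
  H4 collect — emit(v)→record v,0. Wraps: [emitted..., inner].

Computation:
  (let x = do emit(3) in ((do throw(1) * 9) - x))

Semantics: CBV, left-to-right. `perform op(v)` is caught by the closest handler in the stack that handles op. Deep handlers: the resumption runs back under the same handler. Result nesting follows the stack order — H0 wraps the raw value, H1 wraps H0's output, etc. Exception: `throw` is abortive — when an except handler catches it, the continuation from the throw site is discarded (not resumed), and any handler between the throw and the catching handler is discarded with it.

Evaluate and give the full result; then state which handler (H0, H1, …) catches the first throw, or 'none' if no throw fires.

Answer: [3, 28] ; first throw caught by: H3

Evaluation trace:
emit(3) @ H4 ⇒ out+=3
throw(1) @ H0 re-raised
throw(1) @ H3 caught ⇒ 28
H4 returns [3, 28]
= [3, 28]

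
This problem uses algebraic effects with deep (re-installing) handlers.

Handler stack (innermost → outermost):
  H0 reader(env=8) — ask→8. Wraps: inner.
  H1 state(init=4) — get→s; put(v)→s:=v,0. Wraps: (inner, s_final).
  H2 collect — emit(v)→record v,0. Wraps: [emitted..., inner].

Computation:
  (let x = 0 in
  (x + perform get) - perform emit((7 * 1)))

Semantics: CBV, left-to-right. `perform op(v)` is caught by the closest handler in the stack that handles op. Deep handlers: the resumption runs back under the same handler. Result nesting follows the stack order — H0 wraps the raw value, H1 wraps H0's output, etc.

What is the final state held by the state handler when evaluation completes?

Answer: 4

Working:
get @ H1 ⇒ 4
emit(7) @ H2 ⇒ out+=7
H0 returns 4
H1 returns (4, 4)
H2 returns [7, (4, 4)]
= [7, (4, 4)]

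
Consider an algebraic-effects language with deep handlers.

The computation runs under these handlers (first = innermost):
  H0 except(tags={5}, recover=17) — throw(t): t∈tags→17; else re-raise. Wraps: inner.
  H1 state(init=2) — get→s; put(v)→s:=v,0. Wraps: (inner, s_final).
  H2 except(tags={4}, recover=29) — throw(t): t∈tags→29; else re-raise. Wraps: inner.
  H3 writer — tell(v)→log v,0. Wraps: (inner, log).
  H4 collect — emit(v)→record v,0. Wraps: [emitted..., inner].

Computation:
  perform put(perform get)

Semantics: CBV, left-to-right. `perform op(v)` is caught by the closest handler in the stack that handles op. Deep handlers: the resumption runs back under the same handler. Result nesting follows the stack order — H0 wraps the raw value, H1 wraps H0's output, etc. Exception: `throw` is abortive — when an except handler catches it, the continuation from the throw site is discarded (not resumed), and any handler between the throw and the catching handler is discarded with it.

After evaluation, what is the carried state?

Answer: 2

Evaluation trace:
get @ H1 ⇒ 2
put(2) @ H1 ⇒ s:=2
H0 returns 0
H1 returns (0, 2)
H2 returns (0, 2)
H3 returns ((0, 2), ())
H4 returns [((0, 2), ())]
= [((0, 2), ())]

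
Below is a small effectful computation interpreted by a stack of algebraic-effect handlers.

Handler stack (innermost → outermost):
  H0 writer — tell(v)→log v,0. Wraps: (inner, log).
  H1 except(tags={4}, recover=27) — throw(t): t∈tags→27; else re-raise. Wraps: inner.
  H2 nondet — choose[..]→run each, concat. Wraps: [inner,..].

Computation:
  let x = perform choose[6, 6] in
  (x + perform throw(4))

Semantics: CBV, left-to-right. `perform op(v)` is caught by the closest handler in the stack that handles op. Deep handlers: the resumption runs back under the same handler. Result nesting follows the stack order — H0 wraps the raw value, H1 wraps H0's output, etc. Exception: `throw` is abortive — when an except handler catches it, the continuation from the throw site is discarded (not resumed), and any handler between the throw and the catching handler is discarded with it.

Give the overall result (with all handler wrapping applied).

Answer: [27, 27]

Working:
choose[6, 6] @ H2
  branch[0] choose=6:
    throw(4) @ H1 caught ⇒ 27
    H2 returns [27]
  branch[1] choose=6:
    throw(4) @ H1 caught ⇒ 27
    H2 returns [27]
= [27, 27]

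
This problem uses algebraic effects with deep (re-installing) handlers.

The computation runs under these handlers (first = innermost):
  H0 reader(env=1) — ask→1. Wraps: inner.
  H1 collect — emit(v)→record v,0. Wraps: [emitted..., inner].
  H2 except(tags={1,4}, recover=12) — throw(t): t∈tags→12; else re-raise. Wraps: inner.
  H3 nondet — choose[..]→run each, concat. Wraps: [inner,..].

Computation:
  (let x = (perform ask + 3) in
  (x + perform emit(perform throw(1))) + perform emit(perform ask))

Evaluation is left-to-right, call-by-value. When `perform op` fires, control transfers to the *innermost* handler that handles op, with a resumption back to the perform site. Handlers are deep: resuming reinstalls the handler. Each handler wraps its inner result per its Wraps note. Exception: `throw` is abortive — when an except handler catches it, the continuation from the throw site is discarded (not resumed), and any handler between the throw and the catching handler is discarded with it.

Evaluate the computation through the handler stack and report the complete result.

Answer: [12]

Evaluation trace:
ask @ H0 ⇒ 1
throw(1) @ H2 caught ⇒ 12
H3 returns [12]
= [12]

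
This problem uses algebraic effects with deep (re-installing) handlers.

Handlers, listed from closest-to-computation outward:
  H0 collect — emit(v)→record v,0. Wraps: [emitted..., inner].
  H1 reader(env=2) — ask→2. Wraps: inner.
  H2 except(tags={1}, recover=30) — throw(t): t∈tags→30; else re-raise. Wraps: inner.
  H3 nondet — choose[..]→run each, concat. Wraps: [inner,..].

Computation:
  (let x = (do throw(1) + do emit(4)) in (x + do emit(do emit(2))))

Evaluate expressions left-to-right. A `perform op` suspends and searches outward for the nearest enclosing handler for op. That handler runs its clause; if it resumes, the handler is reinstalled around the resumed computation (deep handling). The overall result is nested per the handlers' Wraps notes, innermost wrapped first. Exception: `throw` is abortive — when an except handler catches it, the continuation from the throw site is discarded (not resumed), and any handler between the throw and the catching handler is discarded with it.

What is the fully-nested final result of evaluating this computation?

Working:
throw(1) @ H2 caught ⇒ 30
H3 returns [30]
= [30]

Answer: [30]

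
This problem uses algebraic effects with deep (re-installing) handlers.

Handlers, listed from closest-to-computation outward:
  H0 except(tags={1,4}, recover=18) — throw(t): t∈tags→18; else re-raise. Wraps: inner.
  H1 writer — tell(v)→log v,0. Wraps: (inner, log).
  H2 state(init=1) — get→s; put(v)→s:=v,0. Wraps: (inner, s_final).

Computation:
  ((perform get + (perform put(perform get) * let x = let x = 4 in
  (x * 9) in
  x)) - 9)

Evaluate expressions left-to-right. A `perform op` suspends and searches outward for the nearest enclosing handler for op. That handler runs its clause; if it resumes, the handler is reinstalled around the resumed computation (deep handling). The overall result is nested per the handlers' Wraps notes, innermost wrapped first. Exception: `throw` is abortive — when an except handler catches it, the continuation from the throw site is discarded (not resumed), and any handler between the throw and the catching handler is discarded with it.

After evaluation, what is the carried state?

Evaluation trace:
get @ H2 ⇒ 1
get @ H2 ⇒ 1
put(1) @ H2 ⇒ s:=1
H0 returns -8
H1 returns (-8, ())
H2 returns ((-8, ()), 1)
= ((-8, ()), 1)

Answer: 1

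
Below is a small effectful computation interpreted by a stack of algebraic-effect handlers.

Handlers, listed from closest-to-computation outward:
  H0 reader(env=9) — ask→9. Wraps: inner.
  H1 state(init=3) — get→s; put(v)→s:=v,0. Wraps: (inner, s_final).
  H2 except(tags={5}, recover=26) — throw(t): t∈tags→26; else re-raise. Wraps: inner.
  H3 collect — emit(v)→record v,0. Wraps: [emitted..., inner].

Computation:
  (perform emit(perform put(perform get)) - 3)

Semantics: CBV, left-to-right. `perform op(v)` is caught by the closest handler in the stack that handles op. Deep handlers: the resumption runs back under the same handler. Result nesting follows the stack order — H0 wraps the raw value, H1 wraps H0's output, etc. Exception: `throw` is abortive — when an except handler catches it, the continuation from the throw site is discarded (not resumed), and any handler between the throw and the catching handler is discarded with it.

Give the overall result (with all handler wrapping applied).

Answer: [0, (-3, 3)]

Evaluation trace:
get @ H1 ⇒ 3
put(3) @ H1 ⇒ s:=3
emit(0) @ H3 ⇒ out+=0
H0 returns -3
H1 returns (-3, 3)
H2 returns (-3, 3)
H3 returns [0, (-3, 3)]
= [0, (-3, 3)]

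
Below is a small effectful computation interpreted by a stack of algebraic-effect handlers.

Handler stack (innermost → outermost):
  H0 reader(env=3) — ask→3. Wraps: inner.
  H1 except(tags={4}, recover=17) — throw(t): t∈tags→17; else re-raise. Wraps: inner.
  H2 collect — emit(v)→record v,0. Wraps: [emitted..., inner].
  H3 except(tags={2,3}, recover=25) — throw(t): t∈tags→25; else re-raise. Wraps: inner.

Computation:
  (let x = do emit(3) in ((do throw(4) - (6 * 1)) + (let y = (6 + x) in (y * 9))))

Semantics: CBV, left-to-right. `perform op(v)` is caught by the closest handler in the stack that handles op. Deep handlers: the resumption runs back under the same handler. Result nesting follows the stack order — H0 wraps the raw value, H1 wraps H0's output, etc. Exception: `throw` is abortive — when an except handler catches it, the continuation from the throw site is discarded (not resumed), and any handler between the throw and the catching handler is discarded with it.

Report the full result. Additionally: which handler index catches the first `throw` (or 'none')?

Answer: [3, 17] ; first throw caught by: H1

Step-by-step:
emit(3) @ H2 ⇒ out+=3
throw(4) @ H1 caught ⇒ 17
H2 returns [3, 17]
H3 returns [3, 17]
= [3, 17]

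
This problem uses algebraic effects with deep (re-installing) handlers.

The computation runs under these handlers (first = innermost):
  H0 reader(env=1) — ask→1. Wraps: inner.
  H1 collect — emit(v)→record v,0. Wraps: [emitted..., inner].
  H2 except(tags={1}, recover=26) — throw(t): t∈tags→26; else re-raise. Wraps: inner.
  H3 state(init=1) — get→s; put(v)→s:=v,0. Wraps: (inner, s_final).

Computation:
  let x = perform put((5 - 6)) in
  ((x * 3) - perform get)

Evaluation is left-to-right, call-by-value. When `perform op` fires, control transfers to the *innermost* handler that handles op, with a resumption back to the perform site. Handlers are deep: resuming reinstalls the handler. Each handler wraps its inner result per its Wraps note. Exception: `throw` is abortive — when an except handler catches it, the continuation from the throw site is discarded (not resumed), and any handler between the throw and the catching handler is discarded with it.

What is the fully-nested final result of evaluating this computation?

Answer: ([1], -1)

Working:
put(-1) @ H3 ⇒ s:=-1
get @ H3 ⇒ -1
H0 returns 1
H1 returns [1]
H2 returns [1]
H3 returns ([1], -1)
= ([1], -1)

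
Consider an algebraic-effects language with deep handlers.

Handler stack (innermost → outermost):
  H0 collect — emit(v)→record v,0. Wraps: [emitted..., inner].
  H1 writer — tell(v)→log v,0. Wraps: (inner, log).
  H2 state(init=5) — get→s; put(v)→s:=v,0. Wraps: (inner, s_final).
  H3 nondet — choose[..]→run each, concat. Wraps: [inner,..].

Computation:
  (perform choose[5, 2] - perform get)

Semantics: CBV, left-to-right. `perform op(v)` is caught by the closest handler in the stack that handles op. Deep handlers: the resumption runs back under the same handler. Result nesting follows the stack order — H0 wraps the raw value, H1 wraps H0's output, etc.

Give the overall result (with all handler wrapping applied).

Answer: [(([0], ()), 5), (([-3], ()), 5)]

Working:
choose[5, 2] @ H3
  branch[0] choose=5:
    get @ H2 ⇒ 5
    H0 returns [0]
    H1 returns ([0], ())
    H2 returns (([0], ()), 5)
    H3 returns [(([0], ()), 5)]
  branch[1] choose=2:
    get @ H2 ⇒ 5
    H0 returns [-3]
    H1 returns ([-3], ())
    H2 returns (([-3], ()), 5)
    H3 returns [(([-3], ()), 5)]
= [(([0], ()), 5), (([-3], ()), 5)]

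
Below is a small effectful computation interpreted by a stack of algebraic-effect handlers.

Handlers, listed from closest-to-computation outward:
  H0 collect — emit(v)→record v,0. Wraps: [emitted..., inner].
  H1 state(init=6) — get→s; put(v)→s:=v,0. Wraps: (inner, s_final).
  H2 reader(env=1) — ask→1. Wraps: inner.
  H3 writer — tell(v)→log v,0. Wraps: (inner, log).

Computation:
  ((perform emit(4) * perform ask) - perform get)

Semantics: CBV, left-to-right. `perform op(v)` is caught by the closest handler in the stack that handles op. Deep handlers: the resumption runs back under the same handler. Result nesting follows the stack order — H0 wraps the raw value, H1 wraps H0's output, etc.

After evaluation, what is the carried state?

Working:
emit(4) @ H0 ⇒ out+=4
ask @ H2 ⇒ 1
get @ H1 ⇒ 6
H0 returns [4, -6]
H1 returns ([4, -6], 6)
H2 returns ([4, -6], 6)
H3 returns (([4, -6], 6), ())
= (([4, -6], 6), ())

Answer: 6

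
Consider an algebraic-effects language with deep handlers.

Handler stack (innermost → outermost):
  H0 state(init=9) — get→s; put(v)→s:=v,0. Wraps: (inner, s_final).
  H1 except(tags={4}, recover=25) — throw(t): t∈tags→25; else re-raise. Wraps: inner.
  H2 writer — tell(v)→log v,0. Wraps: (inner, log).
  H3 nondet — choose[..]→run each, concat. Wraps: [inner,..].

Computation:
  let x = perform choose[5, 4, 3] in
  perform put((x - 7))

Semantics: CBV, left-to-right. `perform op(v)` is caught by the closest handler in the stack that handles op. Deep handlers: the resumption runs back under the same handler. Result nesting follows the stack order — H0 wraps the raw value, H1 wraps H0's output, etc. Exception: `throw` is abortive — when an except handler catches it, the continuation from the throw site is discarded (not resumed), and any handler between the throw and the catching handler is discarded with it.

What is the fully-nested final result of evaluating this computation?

Answer: [((0, -2), ()), ((0, -3), ()), ((0, -4), ())]

Evaluation trace:
choose[5, 4, 3] @ H3
  branch[0] choose=5:
    put(-2) @ H0 ⇒ s:=-2
    H0 returns (0, -2)
    H1 returns (0, -2)
    H2 returns ((0, -2), ())
    H3 returns [((0, -2), ())]
  branch[1] choose=4:
    put(-3) @ H0 ⇒ s:=-3
    H0 returns (0, -3)
    H1 returns (0, -3)
    H2 returns ((0, -3), ())
    H3 returns [((0, -3), ())]
  branch[2] choose=3:
    put(-4) @ H0 ⇒ s:=-4
    H0 returns (0, -4)
    H1 returns (0, -4)
    H2 returns ((0, -4), ())
    H3 returns [((0, -4), ())]
= [((0, -2), ()), ((0, -3), ()), ((0, -4), ())]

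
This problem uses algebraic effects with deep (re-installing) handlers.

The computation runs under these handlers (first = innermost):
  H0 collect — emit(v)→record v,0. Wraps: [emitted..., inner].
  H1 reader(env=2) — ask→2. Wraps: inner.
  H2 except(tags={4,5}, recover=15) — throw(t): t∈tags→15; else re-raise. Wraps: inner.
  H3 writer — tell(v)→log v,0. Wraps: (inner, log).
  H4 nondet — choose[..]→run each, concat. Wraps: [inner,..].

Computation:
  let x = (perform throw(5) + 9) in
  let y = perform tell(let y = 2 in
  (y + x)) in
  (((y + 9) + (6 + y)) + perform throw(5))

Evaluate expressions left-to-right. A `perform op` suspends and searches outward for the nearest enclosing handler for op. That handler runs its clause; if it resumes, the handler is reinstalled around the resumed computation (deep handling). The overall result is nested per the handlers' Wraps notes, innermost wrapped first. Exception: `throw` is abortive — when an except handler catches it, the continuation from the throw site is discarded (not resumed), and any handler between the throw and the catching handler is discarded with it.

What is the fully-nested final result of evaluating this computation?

Evaluation trace:
throw(5) @ H2 caught ⇒ 15
H3 returns (15, ())
H4 returns [(15, ())]
= [(15, ())]

Answer: [(15, ())]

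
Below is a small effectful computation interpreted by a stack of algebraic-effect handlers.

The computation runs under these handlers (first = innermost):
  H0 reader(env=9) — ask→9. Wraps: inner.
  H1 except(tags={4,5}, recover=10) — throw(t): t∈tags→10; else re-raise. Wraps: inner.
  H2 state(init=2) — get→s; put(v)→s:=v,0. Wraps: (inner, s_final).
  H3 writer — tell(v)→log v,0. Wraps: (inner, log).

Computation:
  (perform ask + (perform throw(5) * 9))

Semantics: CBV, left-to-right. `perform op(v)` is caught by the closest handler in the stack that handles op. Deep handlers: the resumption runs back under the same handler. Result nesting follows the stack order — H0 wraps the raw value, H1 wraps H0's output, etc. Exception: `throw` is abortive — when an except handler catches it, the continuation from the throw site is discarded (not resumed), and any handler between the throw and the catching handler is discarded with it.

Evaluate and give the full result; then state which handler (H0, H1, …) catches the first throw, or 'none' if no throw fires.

Answer: ((10, 2), ()) ; first throw caught by: H1

Step-by-step:
ask @ H0 ⇒ 9
throw(5) @ H1 caught ⇒ 10
H2 returns (10, 2)
H3 returns ((10, 2), ())
= ((10, 2), ())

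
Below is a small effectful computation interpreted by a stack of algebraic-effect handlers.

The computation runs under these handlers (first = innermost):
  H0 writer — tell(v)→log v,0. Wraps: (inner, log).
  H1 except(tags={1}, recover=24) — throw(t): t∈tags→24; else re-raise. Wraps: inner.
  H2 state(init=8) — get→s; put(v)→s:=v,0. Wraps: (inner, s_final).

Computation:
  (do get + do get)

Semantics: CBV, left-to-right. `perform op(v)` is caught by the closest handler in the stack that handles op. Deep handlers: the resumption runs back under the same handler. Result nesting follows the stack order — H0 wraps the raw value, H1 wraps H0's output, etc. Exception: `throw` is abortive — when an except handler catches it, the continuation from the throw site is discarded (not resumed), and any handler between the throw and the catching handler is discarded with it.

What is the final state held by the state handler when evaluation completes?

Answer: 8

Working:
get @ H2 ⇒ 8
get @ H2 ⇒ 8
H0 returns (16, ())
H1 returns (16, ())
H2 returns ((16, ()), 8)
= ((16, ()), 8)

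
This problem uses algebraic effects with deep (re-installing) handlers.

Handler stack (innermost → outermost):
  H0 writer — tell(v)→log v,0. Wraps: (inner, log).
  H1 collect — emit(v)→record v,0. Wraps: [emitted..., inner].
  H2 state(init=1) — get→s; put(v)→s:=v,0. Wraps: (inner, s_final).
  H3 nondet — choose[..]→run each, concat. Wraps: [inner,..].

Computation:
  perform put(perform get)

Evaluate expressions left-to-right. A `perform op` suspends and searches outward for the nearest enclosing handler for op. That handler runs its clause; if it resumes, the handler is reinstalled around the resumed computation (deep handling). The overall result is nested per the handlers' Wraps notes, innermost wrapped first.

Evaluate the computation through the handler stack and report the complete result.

Step-by-step:
get @ H2 ⇒ 1
put(1) @ H2 ⇒ s:=1
H0 returns (0, ())
H1 returns [(0, ())]
H2 returns ([(0, ())], 1)
H3 returns [([(0, ())], 1)]
= [([(0, ())], 1)]

Answer: [([(0, ())], 1)]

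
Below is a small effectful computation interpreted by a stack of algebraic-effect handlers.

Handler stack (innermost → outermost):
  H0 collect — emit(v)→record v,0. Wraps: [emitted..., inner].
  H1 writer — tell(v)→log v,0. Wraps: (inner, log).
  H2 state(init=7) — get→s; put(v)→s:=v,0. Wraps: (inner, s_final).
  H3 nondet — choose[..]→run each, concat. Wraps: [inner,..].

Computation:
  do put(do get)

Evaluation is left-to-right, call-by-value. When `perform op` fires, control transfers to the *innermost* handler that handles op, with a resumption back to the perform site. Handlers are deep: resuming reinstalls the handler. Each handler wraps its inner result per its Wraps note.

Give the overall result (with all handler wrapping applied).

Answer: [(([0], ()), 7)]

Working:
get @ H2 ⇒ 7
put(7) @ H2 ⇒ s:=7
H0 returns [0]
H1 returns ([0], ())
H2 returns (([0], ()), 7)
H3 returns [(([0], ()), 7)]
= [(([0], ()), 7)]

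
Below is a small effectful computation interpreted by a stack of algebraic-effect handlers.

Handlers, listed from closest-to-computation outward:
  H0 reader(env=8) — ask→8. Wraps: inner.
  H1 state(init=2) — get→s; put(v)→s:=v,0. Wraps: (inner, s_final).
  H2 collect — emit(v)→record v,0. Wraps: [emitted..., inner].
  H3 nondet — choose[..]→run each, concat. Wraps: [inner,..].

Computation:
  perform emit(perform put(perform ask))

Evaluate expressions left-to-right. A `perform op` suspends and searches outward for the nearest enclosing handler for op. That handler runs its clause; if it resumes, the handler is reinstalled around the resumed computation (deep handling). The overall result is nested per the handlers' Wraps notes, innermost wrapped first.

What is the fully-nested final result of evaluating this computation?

Evaluation trace:
ask @ H0 ⇒ 8
put(8) @ H1 ⇒ s:=8
emit(0) @ H2 ⇒ out+=0
H0 returns 0
H1 returns (0, 8)
H2 returns [0, (0, 8)]
H3 returns [[0, (0, 8)]]
= [[0, (0, 8)]]

Answer: [[0, (0, 8)]]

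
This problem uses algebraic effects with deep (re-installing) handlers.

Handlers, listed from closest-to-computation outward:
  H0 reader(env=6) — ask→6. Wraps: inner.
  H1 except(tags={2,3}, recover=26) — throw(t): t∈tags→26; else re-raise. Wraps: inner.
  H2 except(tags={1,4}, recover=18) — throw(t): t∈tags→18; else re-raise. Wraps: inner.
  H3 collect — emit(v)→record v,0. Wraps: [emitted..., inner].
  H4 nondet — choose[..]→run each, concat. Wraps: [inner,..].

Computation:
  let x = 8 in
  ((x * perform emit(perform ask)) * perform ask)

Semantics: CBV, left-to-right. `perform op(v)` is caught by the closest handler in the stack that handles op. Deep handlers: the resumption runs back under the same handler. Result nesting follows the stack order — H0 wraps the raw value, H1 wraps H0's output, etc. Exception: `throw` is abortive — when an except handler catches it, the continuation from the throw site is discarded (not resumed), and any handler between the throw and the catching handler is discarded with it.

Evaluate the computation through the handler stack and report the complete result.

Evaluation trace:
ask @ H0 ⇒ 6
emit(6) @ H3 ⇒ out+=6
ask @ H0 ⇒ 6
H0 returns 0
H1 returns 0
H2 returns 0
H3 returns [6, 0]
H4 returns [[6, 0]]
= [[6, 0]]

Answer: [[6, 0]]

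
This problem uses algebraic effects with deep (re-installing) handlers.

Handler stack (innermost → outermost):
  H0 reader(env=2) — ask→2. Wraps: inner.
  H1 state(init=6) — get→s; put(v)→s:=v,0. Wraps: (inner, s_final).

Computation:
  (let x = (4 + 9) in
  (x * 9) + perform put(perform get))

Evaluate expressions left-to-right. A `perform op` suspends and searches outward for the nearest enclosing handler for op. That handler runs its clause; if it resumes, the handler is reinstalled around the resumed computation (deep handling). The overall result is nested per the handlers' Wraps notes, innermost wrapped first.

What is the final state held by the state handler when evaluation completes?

Answer: 6

Step-by-step:
get @ H1 ⇒ 6
put(6) @ H1 ⇒ s:=6
H0 returns 117
H1 returns (117, 6)
= (117, 6)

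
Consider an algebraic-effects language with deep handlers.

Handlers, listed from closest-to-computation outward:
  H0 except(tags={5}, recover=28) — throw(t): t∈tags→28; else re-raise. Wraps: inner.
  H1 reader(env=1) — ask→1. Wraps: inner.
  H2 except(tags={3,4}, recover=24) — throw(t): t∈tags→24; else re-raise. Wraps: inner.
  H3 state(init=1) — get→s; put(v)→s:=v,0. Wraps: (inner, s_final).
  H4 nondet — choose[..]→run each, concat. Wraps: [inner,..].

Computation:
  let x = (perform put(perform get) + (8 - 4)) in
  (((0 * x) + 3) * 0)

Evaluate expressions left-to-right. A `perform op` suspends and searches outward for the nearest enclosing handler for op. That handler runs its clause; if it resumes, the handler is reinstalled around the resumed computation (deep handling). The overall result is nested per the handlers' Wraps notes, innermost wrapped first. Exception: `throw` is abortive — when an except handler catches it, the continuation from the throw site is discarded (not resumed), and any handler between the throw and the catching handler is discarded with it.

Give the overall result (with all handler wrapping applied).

Answer: [(0, 1)]

Working:
get @ H3 ⇒ 1
put(1) @ H3 ⇒ s:=1
H0 returns 0
H1 returns 0
H2 returns 0
H3 returns (0, 1)
H4 returns [(0, 1)]
= [(0, 1)]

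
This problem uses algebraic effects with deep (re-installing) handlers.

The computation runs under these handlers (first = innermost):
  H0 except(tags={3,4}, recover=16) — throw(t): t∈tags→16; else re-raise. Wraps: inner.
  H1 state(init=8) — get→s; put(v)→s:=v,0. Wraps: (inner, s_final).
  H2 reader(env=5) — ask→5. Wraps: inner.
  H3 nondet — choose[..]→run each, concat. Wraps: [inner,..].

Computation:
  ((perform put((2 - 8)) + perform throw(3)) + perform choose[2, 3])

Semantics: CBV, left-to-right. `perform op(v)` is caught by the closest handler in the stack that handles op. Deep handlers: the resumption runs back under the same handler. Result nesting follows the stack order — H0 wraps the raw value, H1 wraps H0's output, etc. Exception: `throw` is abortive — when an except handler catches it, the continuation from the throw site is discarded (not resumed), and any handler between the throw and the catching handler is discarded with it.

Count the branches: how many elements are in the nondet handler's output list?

Step-by-step:
put(-6) @ H1 ⇒ s:=-6
throw(3) @ H0 caught ⇒ 16
H1 returns (16, -6)
H2 returns (16, -6)
H3 returns [(16, -6)]
= [(16, -6)]

Answer: 1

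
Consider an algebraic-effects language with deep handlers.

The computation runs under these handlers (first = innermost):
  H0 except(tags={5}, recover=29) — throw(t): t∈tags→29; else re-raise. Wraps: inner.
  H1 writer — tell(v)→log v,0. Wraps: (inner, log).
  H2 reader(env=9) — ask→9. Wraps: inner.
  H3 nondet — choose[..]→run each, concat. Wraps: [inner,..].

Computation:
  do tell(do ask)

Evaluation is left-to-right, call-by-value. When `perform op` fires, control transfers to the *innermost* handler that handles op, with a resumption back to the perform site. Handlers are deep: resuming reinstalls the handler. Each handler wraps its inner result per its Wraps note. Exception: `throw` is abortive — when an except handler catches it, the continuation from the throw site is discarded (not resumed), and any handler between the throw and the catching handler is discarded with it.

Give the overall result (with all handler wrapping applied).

Answer: [(0, (9))]

Evaluation trace:
ask @ H2 ⇒ 9
tell(9) @ H1 ⇒ log+=9
H0 returns 0
H1 returns (0, (9))
H2 returns (0, (9))
H3 returns [(0, (9))]
= [(0, (9))]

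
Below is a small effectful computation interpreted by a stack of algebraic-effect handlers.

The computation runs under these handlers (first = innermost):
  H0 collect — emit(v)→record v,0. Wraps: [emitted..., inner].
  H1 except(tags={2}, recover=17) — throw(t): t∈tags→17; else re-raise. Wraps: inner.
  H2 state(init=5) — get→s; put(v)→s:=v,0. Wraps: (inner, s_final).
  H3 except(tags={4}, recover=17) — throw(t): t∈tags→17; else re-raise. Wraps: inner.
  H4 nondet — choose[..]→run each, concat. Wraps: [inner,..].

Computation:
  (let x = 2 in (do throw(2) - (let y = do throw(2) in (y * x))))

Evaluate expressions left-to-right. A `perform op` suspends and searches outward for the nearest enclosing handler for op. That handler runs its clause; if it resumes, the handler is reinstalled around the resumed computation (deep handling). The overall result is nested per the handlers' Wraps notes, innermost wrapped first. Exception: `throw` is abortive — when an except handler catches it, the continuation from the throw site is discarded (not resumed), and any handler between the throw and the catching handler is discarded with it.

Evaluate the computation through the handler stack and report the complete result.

Working:
throw(2) @ H1 caught ⇒ 17
H2 returns (17, 5)
H3 returns (17, 5)
H4 returns [(17, 5)]
= [(17, 5)]

Answer: [(17, 5)]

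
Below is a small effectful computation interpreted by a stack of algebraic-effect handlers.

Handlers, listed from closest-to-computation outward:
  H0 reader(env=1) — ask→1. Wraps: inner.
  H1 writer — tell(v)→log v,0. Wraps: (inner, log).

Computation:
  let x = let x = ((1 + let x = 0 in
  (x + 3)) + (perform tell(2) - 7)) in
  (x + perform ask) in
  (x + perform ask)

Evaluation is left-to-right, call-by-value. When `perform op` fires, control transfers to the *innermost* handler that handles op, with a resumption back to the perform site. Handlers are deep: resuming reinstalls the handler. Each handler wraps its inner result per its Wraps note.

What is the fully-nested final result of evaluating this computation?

Working:
tell(2) @ H1 ⇒ log+=2
ask @ H0 ⇒ 1
ask @ H0 ⇒ 1
H0 returns -1
H1 returns (-1, (2))
= (-1, (2))

Answer: (-1, (2))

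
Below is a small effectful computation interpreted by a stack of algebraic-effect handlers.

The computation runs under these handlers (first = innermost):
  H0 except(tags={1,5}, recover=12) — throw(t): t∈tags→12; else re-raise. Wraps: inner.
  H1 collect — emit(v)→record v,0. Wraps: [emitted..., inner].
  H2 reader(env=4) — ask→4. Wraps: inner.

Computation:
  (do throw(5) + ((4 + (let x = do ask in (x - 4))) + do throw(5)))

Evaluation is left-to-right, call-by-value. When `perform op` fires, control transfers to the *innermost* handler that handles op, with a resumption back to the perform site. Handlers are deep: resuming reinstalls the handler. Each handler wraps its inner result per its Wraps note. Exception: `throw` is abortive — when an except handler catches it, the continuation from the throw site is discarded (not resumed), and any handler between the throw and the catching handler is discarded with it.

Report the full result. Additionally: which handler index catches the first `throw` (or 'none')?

Step-by-step:
throw(5) @ H0 caught ⇒ 12
H1 returns [12]
H2 returns [12]
= [12]

Answer: [12] ; first throw caught by: H0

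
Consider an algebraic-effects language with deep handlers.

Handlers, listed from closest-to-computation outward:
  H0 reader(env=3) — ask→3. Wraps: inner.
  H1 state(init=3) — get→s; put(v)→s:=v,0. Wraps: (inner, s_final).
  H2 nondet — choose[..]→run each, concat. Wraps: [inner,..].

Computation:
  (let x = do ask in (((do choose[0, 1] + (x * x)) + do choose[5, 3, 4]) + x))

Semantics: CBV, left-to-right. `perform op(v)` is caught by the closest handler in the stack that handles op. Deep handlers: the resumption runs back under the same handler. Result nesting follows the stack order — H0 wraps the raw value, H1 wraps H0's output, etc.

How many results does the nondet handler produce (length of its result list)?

Answer: 6

Evaluation trace:
ask @ H0 ⇒ 3
choose[0, 1] @ H2
  branch[0] choose=0:
    choose[5, 3, 4] @ H2
      branch[0] choose=5:
        H0 returns 17
        H1 returns (17, 3)
        H2 returns [(17, 3)]
      branch[1] choose=3:
        H0 returns 15
        H1 returns (15, 3)
        H2 returns [(15, 3)]
      branch[2] choose=4:
        H0 returns 16
        H1 returns (16, 3)
        H2 returns [(16, 3)]
  branch[1] choose=1:
    choose[5, 3, 4] @ H2
      branch[0] choose=5:
        H0 returns 18
        H1 returns (18, 3)
        H2 returns [(18, 3)]
      branch[1] choose=3:
        H0 returns 16
        H1 returns (16, 3)
        H2 returns [(16, 3)]
      branch[2] choose=4:
        H0 returns 17
        H1 returns (17, 3)
        H2 returns [(17, 3)]
= [(17, 3), (15, 3), (16, 3), (18, 3), (16, 3), (17, 3)]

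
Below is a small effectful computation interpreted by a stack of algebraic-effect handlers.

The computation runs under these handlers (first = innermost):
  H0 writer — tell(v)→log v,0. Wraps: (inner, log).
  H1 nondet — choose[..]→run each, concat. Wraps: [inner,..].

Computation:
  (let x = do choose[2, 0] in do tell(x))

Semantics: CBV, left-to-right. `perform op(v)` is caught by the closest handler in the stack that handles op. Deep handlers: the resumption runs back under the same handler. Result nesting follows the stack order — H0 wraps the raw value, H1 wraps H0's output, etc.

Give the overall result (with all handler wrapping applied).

Answer: [(0, (2)), (0, (0))]

Step-by-step:
choose[2, 0] @ H1
  branch[0] choose=2:
    tell(2) @ H0 ⇒ log+=2
    H0 returns (0, (2))
    H1 returns [(0, (2))]
  branch[1] choose=0:
    tell(0) @ H0 ⇒ log+=0
    H0 returns (0, (0))
    H1 returns [(0, (0))]
= [(0, (2)), (0, (0))]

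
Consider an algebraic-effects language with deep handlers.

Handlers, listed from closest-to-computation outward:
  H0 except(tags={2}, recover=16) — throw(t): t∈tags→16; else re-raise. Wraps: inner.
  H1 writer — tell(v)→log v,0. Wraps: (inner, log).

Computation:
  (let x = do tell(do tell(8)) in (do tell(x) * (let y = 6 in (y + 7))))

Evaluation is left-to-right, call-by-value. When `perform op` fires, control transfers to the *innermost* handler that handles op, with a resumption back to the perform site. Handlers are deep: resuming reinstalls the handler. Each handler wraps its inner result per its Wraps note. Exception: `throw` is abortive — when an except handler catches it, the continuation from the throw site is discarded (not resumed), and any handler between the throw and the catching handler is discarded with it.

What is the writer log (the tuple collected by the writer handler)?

Working:
tell(8) @ H1 ⇒ log+=8
tell(0) @ H1 ⇒ log+=0
tell(0) @ H1 ⇒ log+=0
H0 returns 0
H1 returns (0, (8, 0, 0))
= (0, (8, 0, 0))

Answer: (8, 0, 0)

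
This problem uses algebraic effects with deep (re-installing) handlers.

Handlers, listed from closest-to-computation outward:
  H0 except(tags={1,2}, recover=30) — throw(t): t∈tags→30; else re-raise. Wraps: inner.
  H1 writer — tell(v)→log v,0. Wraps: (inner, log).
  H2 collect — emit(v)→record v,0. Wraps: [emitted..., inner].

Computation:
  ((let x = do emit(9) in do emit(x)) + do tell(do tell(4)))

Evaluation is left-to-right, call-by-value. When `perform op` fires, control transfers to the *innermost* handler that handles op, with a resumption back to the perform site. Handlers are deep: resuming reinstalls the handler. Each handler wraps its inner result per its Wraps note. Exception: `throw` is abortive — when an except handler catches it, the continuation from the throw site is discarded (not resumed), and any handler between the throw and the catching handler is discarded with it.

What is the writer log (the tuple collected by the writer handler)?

Step-by-step:
emit(9) @ H2 ⇒ out+=9
emit(0) @ H2 ⇒ out+=0
tell(4) @ H1 ⇒ log+=4
tell(0) @ H1 ⇒ log+=0
H0 returns 0
H1 returns (0, (4, 0))
H2 returns [9, 0, (0, (4, 0))]
= [9, 0, (0, (4, 0))]

Answer: (4, 0)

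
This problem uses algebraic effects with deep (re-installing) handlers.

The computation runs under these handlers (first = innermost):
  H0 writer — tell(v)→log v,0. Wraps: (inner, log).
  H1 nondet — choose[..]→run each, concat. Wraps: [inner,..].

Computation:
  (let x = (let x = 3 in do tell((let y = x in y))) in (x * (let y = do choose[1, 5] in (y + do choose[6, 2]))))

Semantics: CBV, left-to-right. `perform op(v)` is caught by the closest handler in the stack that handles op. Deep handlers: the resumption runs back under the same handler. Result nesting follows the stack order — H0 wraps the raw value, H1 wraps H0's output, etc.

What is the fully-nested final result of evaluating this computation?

Answer: [(0, (3)), (0, (3)), (0, (3)), (0, (3))]

Evaluation trace:
tell(3) @ H0 ⇒ log+=3
choose[1, 5] @ H1
  branch[0] choose=1:
    choose[6, 2] @ H1
      branch[0] choose=6:
        H0 returns (0, (3))
        H1 returns [(0, (3))]
      branch[1] choose=2:
        H0 returns (0, (3))
        H1 returns [(0, (3))]
  branch[1] choose=5:
    choose[6, 2] @ H1
      branch[0] choose=6:
        H0 returns (0, (3))
        H1 returns [(0, (3))]
      branch[1] choose=2:
        H0 returns (0, (3))
        H1 returns [(0, (3))]
= [(0, (3)), (0, (3)), (0, (3)), (0, (3))]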